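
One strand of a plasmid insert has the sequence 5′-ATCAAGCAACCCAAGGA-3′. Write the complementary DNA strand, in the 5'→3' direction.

5'-TCCTTGGGTTGCTTGAT-3'

The complement of ATCAAGCAACCCAAGGA is TAGTTCGTTGGGTTCCT (A↔T, G↔C). DNA strands are antiparallel, so the complementary strand runs 3'→5'; reversing gives the 5'→3' form.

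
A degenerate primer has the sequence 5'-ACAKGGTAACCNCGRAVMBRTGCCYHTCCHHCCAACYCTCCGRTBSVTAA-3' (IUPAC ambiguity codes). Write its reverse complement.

Standard pairs A↔T, G↔C; ambiguity codes pair R↔Y, M↔K, S↔S, B↔V, H↔D, N↔N. Complement (TGTMCCATTGGNGCYTBKVYACGGRDAGGDDGGTTGRGAGGCYAVSBATT), then reverse for 5'→3'.

5'-TTABSVAYCGGAGRGTTGGDDGGADRGGCAYVKBTYCGNGGTTACCMTGT-3'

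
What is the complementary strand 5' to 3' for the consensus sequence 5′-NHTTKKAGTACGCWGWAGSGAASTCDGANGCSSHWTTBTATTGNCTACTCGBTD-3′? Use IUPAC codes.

5'-HAVCGAGTAGNCAATAVAAWDSSGCNTCHGASTTCSCTWCWGCGTACTMMAADN-3'

Standard pairs A↔T, G↔C; ambiguity codes pair K↔M, W↔W, S↔S, B↔V, D↔H, N↔N. Complement (NDAAMMTCATGCGWCWTCSCTTSAGHCTNCGSSDWAAVATAACNGATGAGCVAH), then reverse for 5'→3'.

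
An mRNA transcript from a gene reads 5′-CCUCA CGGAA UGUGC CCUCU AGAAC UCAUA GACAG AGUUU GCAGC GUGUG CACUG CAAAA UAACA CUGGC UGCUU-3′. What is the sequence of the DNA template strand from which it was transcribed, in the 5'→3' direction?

5'-AAGCAGCCAGTGTTATTTTGCAGTGCACACGCTGCAAACTCTGTCTATGAGTTCTAGAGGGCACATTCCGTGAGG-3'

Replace U with T to get the coding DNA strand: CCTCACGGAATGTGCCCTCTAGAACTCATAGACAGAGTTTGCAGCGTGTGCACTGCAAAATAACACTGGCTGCTT. The template strand is its reverse complement (complement GGAGTGCCTTACACGGGAGATCTTGAGTATCTGTCTCAAACGTCGCACACGTGACGTTTTATTGTGACCGACGAA, then reverse).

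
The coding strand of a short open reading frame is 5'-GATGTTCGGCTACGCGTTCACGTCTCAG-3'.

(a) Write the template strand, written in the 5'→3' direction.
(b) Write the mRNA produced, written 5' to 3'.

(a) 5'-CTGAGACGTGAACGCGTAGCCGAACATC-3'
(b) 5'-GAUGUUCGGCUACGCGUUCACGUCUCAG-3'

(a) The template strand is the reverse complement of the coding strand: complement CTACAAGCCGATGCGCAAGTGCAGAGTC, then reverse.
(b) mRNA matches the coding strand with T→U.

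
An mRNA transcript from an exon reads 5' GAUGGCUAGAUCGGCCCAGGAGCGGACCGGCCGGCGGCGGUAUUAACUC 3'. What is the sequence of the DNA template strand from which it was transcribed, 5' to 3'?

5'-GAGTTAATACCGCCGCCGGCCGGTCCGCTCCTGGGCCGATCTAGCCATC-3'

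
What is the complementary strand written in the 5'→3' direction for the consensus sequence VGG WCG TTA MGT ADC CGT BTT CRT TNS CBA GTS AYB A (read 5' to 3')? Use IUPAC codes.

Standard pairs A↔T, G↔C; ambiguity codes pair R↔Y, M↔K, W↔W, S↔S, B↔V, D↔H, N↔N. Complement (BCCWGCAATKCATHGGCAVAAGYAANSGVTCASTRVT), then reverse for 5'→3'.

5'-TVRTSACTVGSNAAYGAAVACGGHTACKTAACGWCCB-3'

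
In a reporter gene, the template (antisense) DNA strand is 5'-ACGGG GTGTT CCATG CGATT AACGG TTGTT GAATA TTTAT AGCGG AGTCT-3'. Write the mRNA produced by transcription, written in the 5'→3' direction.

5'-AGACUCCGCUAUAAAUAUUCAACAACCGUUAAUCGCAUGGAACACCCCGU-3'

RNA polymerase reads the template 3'→5' and synthesizes mRNA 5'→3' by base-pairing (A→U, T→A, G↔C). The complement of the template is TGCCCCACAAGGTACGCTAATTGCCAACAACTTATAAATATCGCCTCAGA; antiparallel, so 5'→3' the coding strand is AGACTCCGCTATAAATATTCAACAACCGTTAATCGCATGGAACACCCCGT. Replace T with U for the mRNA.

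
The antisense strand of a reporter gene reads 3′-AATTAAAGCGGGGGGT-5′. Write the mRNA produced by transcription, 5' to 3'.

5′-UUAAUUUCGCCCCCCA-3′

Reading the template 3'→5' as shown, RNA polymerase pairs each base (A→U, T→A, G↔C) to build mRNA 5'→3' directly.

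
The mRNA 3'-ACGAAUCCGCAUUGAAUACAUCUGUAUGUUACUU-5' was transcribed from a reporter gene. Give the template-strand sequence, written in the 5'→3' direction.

5'-TGCTTAGGCGTAACTTATGTAGACATACAATGAA-3'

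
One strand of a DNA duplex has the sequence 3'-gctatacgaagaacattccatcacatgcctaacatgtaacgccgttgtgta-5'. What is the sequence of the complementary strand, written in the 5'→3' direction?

The strand is given 3'→5', so its complement runs 5'→3' in the same left-to-right order: pair each base A↔T, G↔C.

5'-CGATATGCTTCTTGTAAGGTAGTGTACGGATTGTACATTGCGGCAACACAT-3'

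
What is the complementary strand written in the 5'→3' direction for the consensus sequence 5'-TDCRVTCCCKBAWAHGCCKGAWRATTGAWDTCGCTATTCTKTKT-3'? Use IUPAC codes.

5'-AMAMAGAATAGCGAHWTCAATYWTCMGGCDTWTVMGGGABYGHA-3'

Standard pairs A↔T, G↔C; ambiguity codes pair R↔Y, K↔M, W↔W, B↔V, D↔H. Complement (AHGYBAGGGMVTWTDCGGMCTWYTAACTWHAGCGATAAGAMAMA), then reverse for 5'→3'.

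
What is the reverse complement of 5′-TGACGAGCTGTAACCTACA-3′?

5'-TGTAGGTTACAGCTCGTCA-3'

Reading the sequence 3'→5' and pairing each base (A↔T, G↔C) gives the reverse complement directly.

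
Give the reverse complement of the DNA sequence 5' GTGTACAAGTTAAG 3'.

Complement each base (A↔T, G↔C): CACATGTTCAATTC. Then reverse.

5'-CTTAACTTGTACAC-3'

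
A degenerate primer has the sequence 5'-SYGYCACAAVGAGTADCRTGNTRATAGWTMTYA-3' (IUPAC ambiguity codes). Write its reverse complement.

5′-TRAKAWCTATYANCAYGHTACTCBTTGTGRCRS-3′

Standard pairs A↔T, G↔C; ambiguity codes pair R↔Y, M↔K, W↔W, S↔S, D↔H, V↔B, N↔N. Complement (SRCRGTGTTBCTCATHGYACNAYTATCWAKART), then reverse for 5'→3'.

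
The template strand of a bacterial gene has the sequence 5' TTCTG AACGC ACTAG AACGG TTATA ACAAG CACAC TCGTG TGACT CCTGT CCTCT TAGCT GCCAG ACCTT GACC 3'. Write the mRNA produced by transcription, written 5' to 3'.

RNA polymerase reads the template 3'→5' and synthesizes mRNA 5'→3' by base-pairing (A→U, T→A, G↔C). The complement of the template is AAGACTTGCGTGATCTTGCCAATATTGTTCGTGTGAGCACACTGAGGACAGGAGAATCGACGGTCTGGAACTGG; antiparallel, so 5'→3' the coding strand is GGTCAAGGTCTGGCAGCTAAGAGGACAGGAGTCACACGAGTGTGCTTGTTATAACCGTTCTAGTGCGTTCAGAA. Replace T with U for the mRNA.

5′-GGUCAAGGUCUGGCAGCUAAGAGGACAGGAGUCACACGAGUGUGCUUGUUAUAACCGUUCUAGUGCGUUCAGAA-3′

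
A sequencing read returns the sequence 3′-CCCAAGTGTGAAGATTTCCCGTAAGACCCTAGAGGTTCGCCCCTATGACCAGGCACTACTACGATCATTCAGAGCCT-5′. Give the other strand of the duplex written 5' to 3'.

The strand is given 3'→5', so its complement runs 5'→3' in the same left-to-right order: pair each base A↔T, G↔C.

5'-GGGTTCACACTTCTAAAGGGCATTCTGGGATCTCCAAGCGGGGATACTGGTCCGTGATGATGCTAGTAAGTCTCGGA-3'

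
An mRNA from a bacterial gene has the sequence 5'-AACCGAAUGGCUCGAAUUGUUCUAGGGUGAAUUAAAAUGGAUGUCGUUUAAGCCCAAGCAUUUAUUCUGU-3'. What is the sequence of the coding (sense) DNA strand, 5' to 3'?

The coding DNA strand has the same 5'→3' sequence as the mRNA with U replaced by T.

5'-AACCGAATGGCTCGAATTGTTCTAGGGTGAATTAAAATGGATGTCGTTTAAGCCCAAGCATTTATTCTGT-3'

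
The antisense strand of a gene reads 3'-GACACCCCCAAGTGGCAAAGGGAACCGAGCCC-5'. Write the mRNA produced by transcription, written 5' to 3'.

Reading the template 3'→5' as shown, RNA polymerase pairs each base (A→U, T→A, G↔C) to build mRNA 5'→3' directly.

5'-CUGUGGGGGUUCACCGUUUCCCUUGGCUCGGG-3'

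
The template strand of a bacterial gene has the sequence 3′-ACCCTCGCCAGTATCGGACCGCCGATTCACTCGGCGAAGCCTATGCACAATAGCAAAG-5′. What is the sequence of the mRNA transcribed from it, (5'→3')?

5'-UGGGAGCGGUCAUAGCCUGGCGGCUAAGUGAGCCGCUUCGGAUACGUGUUAUCGUUUC-3'

Reading the template 3'→5' as shown, RNA polymerase pairs each base (A→U, T→A, G↔C) to build mRNA 5'→3' directly.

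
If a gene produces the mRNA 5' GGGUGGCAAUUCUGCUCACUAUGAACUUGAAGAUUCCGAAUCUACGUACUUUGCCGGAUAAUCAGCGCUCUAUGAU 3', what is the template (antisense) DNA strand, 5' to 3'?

Replace U with T to get the coding DNA strand: GGGTGGCAATTCTGCTCACTATGAACTTGAAGATTCCGAATCTACGTACTTTGCCGGATAATCAGCGCTCTATGAT. The template strand is its reverse complement (complement CCCACCGTTAAGACGAGTGATACTTGAACTTCTAAGGCTTAGATGCATGAAACGGCCTATTAGTCGCGAGATACTA, then reverse).

5′-ATCATAGAGCGCTGATTATCCGGCAAAGTACGTAGATTCGGAATCTTCAAGTTCATAGTGAGCAGAATTGCCACCC-3′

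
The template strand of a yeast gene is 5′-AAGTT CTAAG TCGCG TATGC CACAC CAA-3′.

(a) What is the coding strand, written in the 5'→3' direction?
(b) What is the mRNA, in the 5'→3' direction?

(a) 5'-TTGGTGTGGCATACGCGACTTAGAACTT-3'
(b) 5′-UUGGUGUGGCAUACGCGACUUAGAACUU-3′

(a) The coding strand is the reverse complement of the template: complement TTCAAGATTCAGCGCATACGGTGTGGTT, then reverse.
(b) mRNA has the coding-strand sequence with T→U.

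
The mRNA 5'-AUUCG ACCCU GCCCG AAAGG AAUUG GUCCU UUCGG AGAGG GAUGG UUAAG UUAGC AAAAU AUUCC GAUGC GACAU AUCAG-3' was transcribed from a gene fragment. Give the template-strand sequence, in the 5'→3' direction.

5'-CTGATATGTCGCATCGGAATATTTTGCTAACTTAACCATCCCTCTCCGAAAGGACCAATTCCTTTCGGGCAGGGTCGAAT-3'

Replace U with T to get the coding DNA strand: ATTCGACCCTGCCCGAAAGGAATTGGTCCTTTCGGAGAGGGATGGTTAAGTTAGCAAAATATTCCGATGCGACATATCAG. The template strand is its reverse complement (complement TAAGCTGGGACGGGCTTTCCTTAACCAGGAAAGCCTCTCCCTACCAATTCAATCGTTTTATAAGGCTACGCTGTATAGTC, then reverse).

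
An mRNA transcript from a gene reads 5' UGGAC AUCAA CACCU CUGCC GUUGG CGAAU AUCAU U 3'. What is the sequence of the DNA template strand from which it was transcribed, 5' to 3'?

5'-AATGATATTCGCCAACGGCAGAGGTGTTGATGTCCA-3'

Replace U with T to get the coding DNA strand: TGGACATCAACACCTCTGCCGTTGGCGAATATCATT. The template strand is its reverse complement (complement ACCTGTAGTTGTGGAGACGGCAACCGCTTATAGTAA, then reverse).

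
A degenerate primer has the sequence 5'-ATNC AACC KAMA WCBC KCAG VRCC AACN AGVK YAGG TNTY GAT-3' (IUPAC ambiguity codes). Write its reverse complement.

5'-ATCRANACCTRMBCTNGTTGGYBCTGMGVGWTKTMGGTTGNAT-3'

Standard pairs A↔T, G↔C; ambiguity codes pair R↔Y, M↔K, W↔W, B↔V, N↔N. Complement (TANGTTGGMTKTWGVGMGTCBYGGTTGNTCBMRTCCANARCTA), then reverse for 5'→3'.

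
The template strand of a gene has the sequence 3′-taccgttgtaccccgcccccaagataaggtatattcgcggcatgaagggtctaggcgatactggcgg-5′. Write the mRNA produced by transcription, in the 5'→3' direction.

5'-AUGGCAACAUGGGGCGGGGGUUCUAUUCCAUAUAAGCGCCGUACUUCCCAGAUCCGCUAUGACCGCC-3'

Reading the template 3'→5' as shown, RNA polymerase pairs each base (A→U, T→A, G↔C) to build mRNA 5'→3' directly.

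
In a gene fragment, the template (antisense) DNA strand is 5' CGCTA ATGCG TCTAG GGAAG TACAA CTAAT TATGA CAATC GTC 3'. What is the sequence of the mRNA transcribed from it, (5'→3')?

5'-GACGAUUGUCAUAAUUAGUUGUACUUCCCUAGACGCAUUAGCG-3'

RNA polymerase reads the template 3'→5' and synthesizes mRNA 5'→3' by base-pairing (A→U, T→A, G↔C). The complement of the template is GCGATTACGCAGATCCCTTCATGTTGATTAATACTGTTAGCAG; antiparallel, so 5'→3' the coding strand is GACGATTGTCATAATTAGTTGTACTTCCCTAGACGCATTAGCG. Replace T with U for the mRNA.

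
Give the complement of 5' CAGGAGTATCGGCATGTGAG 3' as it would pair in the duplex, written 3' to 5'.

Base-pairing A↔T, G↔C gives the complement. The complementary strand is antiparallel, so paired with a 5'→3' strand it runs 3'→5'.

3'-GTCCTCATAGCCGTACACTC-5'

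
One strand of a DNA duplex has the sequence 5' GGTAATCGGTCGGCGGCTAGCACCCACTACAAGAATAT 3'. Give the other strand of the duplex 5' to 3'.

The complement of GGTAATCGGTCGGCGGCTAGCACCCACTACAAGAATAT is CCATTAGCCAGCCGCCGATCGTGGGTGATGTTCTTATA (A↔T, G↔C). DNA strands are antiparallel, so the complementary strand runs 3'→5'; reversing gives the 5'→3' form.

5'-ATATTCTTGTAGTGGGTGCTAGCCGCCGACCGATTACC-3'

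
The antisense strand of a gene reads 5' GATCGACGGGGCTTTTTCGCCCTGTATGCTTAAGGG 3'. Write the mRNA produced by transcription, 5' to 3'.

5′-CCCUUAAGCAUACAGGGCGAAAAAGCCCCGUCGAUC-3′

The mRNA has the sequence of the coding strand (reverse complement of the template) with T→U. Reverse complement of GATCGACGGGGCTTTTTCGCCCTGTATGCTTAAGGG is CCCTTAAGCATACAGGGCGAAAAAGCCCCGTCGATC; then T→U.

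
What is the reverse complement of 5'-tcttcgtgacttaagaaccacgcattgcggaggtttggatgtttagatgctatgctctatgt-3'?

Complement each base (A↔T, G↔C): AGAAGCACTGAATTCTTGGTGCGTAACGCCTCCAAACCTACAAATCTACGATACGAGATACA. Then reverse.

5'-ACATAGAGCATAGCATCTAAACATCCAAACCTCCGCAATGCGTGGTTCTTAAGTCACGAAGA-3'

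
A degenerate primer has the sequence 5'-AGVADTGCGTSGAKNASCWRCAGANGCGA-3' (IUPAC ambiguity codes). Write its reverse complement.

Standard pairs A↔T, G↔C; ambiguity codes pair R↔Y, K↔M, W↔W, S↔S, D↔H, V↔B, N↔N. Complement (TCBTHACGCASCTMNTSGWYGTCTNCGCT), then reverse for 5'→3'.

5′-TCGCNTCTGYWGSTNMTCSACGCAHTBCT-3′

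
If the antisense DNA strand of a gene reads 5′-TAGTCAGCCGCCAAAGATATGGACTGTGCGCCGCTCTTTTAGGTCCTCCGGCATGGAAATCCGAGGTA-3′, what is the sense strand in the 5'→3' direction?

The coding strand is complementary and antiparallel to the template: take the complement (A↔T, G↔C) and reverse.

5'-TACCTCGGATTTCCATGCCGGAGGACCTAAAAGAGCGGCGCACAGTCCATATCTTTGGCGGCTGACTA-3'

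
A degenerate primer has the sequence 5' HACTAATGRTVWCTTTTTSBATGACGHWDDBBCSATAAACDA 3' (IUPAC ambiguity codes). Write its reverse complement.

Standard pairs A↔T, G↔C; ambiguity codes pair R↔Y, W↔W, S↔S, B↔V, D↔H. Complement (DTGATTACYABWGAAAAASVTACTGCDWHHVVGSTATTTGHT), then reverse for 5'→3'.

5′-THGTTTATSGVVHHWDCGTCATVSAAAAAGWBAYCATTAGTD-3′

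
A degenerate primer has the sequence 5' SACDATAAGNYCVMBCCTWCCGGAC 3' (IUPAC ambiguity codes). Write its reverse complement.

Standard pairs A↔T, G↔C; ambiguity codes pair Y↔R, M↔K, W↔W, S↔S, B↔V, D↔H, N↔N. Complement (STGHTATTCNRGBKVGGAWGGCCTG), then reverse for 5'→3'.

5'-GTCCGGWAGGVKBGRNCTTATHGTS-3'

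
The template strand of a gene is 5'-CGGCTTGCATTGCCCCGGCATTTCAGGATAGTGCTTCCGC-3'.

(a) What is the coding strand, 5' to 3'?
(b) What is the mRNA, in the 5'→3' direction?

(a) The coding strand is the reverse complement of the template: complement GCCGAACGTAACGGGGCCGTAAAGTCCTATCACGAAGGCG, then reverse.
(b) mRNA has the coding-strand sequence with T→U.

(a) 5'-GCGGAAGCACTATCCTGAAATGCCGGGGCAATGCAAGCCG-3'
(b) 5'-GCGGAAGCACUAUCCUGAAAUGCCGGGGCAAUGCAAGCCG-3'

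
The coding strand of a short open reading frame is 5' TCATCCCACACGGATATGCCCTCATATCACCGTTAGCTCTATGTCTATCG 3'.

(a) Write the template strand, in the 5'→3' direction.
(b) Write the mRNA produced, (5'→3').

(a) 5'-CGATAGACATAGAGCTAACGGTGATATGAGGGCATATCCGTGTGGGATGA-3'
(b) 5'-UCAUCCCACACGGAUAUGCCCUCAUAUCACCGUUAGCUCUAUGUCUAUCG-3'

(a) The template strand is the reverse complement of the coding strand: complement AGTAGGGTGTGCCTATACGGGAGTATAGTGGCAATCGAGATACAGATAGC, then reverse.
(b) mRNA matches the coding strand with T→U.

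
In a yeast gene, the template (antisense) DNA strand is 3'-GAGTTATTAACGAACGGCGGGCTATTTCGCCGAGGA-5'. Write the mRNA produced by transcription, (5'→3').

5′-CUCAAUAAUUGCUUGCCGCCCGAUAAAGCGGCUCCU-3′

Reading the template 3'→5' as shown, RNA polymerase pairs each base (A→U, T→A, G↔C) to build mRNA 5'→3' directly.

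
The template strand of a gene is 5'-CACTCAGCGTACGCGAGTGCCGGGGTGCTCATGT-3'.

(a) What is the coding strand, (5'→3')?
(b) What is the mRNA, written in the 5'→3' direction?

(a) 5'-ACATGAGCACCCCGGCACTCGCGTACGCTGAGTG-3'
(b) 5'-ACAUGAGCACCCCGGCACUCGCGUACGCUGAGUG-3'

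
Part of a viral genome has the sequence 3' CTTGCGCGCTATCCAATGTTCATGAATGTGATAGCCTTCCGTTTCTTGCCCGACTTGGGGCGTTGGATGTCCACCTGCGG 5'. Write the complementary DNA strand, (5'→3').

5'-GAACGCGCGATAGGTTACAAGTACTTACACTATCGGAAGGCAAAGAACGGGCTGAACCCCGCAACCTACAGGTGGACGCC-3'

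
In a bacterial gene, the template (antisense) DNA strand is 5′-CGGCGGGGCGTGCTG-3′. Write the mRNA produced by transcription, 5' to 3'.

5'-CAGCACGCCCCGCCG-3'

The mRNA has the sequence of the coding strand (reverse complement of the template) with T→U. Reverse complement of CGGCGGGGCGTGCTG is CAGCACGCCCCGCCG; then T→U.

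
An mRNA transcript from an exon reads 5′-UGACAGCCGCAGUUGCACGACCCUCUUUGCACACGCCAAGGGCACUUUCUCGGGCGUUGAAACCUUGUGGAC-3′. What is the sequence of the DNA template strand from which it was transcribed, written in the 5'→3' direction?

5′-GTCCACAAGGTTTCAACGCCCGAGAAAGTGCCCTTGGCGTGTGCAAAGAGGGTCGTGCAACTGCGGCTGTCA-3′

Replace U with T to get the coding DNA strand: TGACAGCCGCAGTTGCACGACCCTCTTTGCACACGCCAAGGGCACTTTCTCGGGCGTTGAAACCTTGTGGAC. The template strand is its reverse complement (complement ACTGTCGGCGTCAACGTGCTGGGAGAAACGTGTGCGGTTCCCGTGAAAGAGCCCGCAACTTTGGAACACCTG, then reverse).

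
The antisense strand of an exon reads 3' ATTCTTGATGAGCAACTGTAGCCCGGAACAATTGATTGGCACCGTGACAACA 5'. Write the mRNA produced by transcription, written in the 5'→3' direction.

5′-UAAGAACUACUCGUUGACAUCGGGCCUUGUUAACUAACCGUGGCACUGUUGU-3′

Reading the template 3'→5' as shown, RNA polymerase pairs each base (A→U, T→A, G↔C) to build mRNA 5'→3' directly.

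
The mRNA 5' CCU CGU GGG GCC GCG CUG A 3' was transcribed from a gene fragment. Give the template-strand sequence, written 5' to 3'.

5'-TCAGCGCGGCCCCACGAGG-3'

Replace U with T to get the coding DNA strand: CCTCGTGGGGCCGCGCTGA. The template strand is its reverse complement (complement GGAGCACCCCGGCGCGACT, then reverse).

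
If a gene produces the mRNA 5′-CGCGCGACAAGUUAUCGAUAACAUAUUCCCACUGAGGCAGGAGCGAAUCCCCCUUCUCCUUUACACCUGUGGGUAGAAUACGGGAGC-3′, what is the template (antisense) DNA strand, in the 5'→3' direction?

5'-GCTCCCGTATTCTACCCACAGGTGTAAAGGAGAAGGGGGATTCGCTCCTGCCTCAGTGGGAATATGTTATCGATAACTTGTCGCGCG-3'

Replace U with T to get the coding DNA strand: CGCGCGACAAGTTATCGATAACATATTCCCACTGAGGCAGGAGCGAATCCCCCTTCTCCTTTACACCTGTGGGTAGAATACGGGAGC. The template strand is its reverse complement (complement GCGCGCTGTTCAATAGCTATTGTATAAGGGTGACTCCGTCCTCGCTTAGGGGGAAGAGGAAATGTGGACACCCATCTTATGCCCTCG, then reverse).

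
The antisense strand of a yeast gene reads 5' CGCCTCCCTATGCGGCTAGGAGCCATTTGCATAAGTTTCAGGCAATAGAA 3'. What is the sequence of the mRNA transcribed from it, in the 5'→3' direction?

5'-UUCUAUUGCCUGAAACUUAUGCAAAUGGCUCCUAGCCGCAUAGGGAGGCG-3'

The mRNA has the sequence of the coding strand (reverse complement of the template) with T→U. Reverse complement of CGCCTCCCTATGCGGCTAGGAGCCATTTGCATAAGTTTCAGGCAATAGAA is TTCTATTGCCTGAAACTTATGCAAATGGCTCCTAGCCGCATAGGGAGGCG; then T→U.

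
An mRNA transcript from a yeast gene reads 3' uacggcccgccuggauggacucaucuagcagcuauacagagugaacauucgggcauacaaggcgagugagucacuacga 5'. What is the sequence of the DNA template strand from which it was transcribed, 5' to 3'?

5'-ATGCCGGGCGGACCTACCTGAGTAGATCGTCGATATGTCTCACTTGTAAGCCCGTATGTTCCGCTCACTCAGTGATGCT-3'

Written 5'→3' the mRNA is AGCAUCACUGAGUGAGCGGAACAUACGGGCUUACAAGUGAGACAUAUCGACGAUCUACUCAGGUAGGUCCGCCCGGCAU, so the coding DNA strand is AGCATCACTGAGTGAGCGGAACATACGGGCTTACAAGTGAGACATATCGACGATCTACTCAGGTAGGTCCGCCCGGCAT. The template is its reverse complement.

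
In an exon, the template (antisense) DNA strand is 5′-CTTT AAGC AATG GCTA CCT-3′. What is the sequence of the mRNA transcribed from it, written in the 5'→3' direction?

5'-AGGUAGCCAUUGCUUAAAG-3'

The mRNA has the sequence of the coding strand (reverse complement of the template) with T→U. Reverse complement of CTTTAAGCAATGGCTACCT is AGGTAGCCATTGCTTAAAG; then T→U.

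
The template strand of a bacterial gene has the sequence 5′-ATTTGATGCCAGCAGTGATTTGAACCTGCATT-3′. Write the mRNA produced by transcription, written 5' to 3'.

The mRNA has the sequence of the coding strand (reverse complement of the template) with T→U. Reverse complement of ATTTGATGCCAGCAGTGATTTGAACCTGCATT is AATGCAGGTTCAAATCACTGCTGGCATCAAAT; then T→U.

5'-AAUGCAGGUUCAAAUCACUGCUGGCAUCAAAU-3'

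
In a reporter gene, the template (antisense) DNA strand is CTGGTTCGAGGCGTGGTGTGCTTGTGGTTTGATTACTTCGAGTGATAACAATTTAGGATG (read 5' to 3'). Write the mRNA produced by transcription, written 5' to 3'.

5'-CAUCCUAAAUUGUUAUCACUCGAAGUAAUCAAACCACAAGCACACCACGCCUCGAACCAG-3'

RNA polymerase reads the template 3'→5' and synthesizes mRNA 5'→3' by base-pairing (A→U, T→A, G↔C). The complement of the template is GACCAAGCTCCGCACCACACGAACACCAAACTAATGAAGCTCACTATTGTTAAATCCTAC; antiparallel, so 5'→3' the coding strand is CATCCTAAATTGTTATCACTCGAAGTAATCAAACCACAAGCACACCACGCCTCGAACCAG. Replace T with U for the mRNA.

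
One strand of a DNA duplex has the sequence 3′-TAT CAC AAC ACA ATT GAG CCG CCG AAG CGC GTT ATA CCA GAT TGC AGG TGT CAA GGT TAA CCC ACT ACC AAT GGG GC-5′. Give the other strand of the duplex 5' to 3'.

The strand is given 3'→5', so its complement runs 5'→3' in the same left-to-right order: pair each base A↔T, G↔C.

5'-ATAGTGTTGTGTTAACTCGGCGGCTTCGCGCAATATGGTCTAACGTCCACAGTTCCAATTGGGTGATGGTTACCCCG-3'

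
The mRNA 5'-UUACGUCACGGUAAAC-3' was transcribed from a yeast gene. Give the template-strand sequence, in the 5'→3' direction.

5'-GTTTACCGTGACGTAA-3'

Replace U with T to get the coding DNA strand: TTACGTCACGGTAAAC. The template strand is its reverse complement (complement AATGCAGTGCCATTTG, then reverse).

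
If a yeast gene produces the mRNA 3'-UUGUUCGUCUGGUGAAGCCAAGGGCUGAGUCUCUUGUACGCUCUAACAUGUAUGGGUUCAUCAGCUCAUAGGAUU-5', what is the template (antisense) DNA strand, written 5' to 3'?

5'-AACAAGCAGACCACTTCGGTTCCCGACTCAGAGAACATGCGAGATTGTACATACCCAAGTAGTCGAGTATCCTAA-3'

Written 5'→3' the mRNA is UUAGGAUACUCGACUACUUGGGUAUGUACAAUCUCGCAUGUUCUCUGAGUCGGGAACCGAAGUGGUCUGCUUGUU, so the coding DNA strand is TTAGGATACTCGACTACTTGGGTATGTACAATCTCGCATGTTCTCTGAGTCGGGAACCGAAGTGGTCTGCTTGTT. The template is its reverse complement.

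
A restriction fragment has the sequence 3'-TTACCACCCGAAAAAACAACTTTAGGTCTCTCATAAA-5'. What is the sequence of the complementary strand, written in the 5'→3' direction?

5'-AATGGTGGGCTTTTTTGTTGAAATCCAGAGAGTATTT-3'

The strand is given 3'→5', so its complement runs 5'→3' in the same left-to-right order: pair each base A↔T, G↔C.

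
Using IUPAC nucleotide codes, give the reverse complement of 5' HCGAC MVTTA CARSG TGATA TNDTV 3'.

5'-BAHNATATCACSYTGTAABKGTCGD-3'

Standard pairs A↔T, G↔C; ambiguity codes pair R↔Y, M↔K, S↔S, D↔H, V↔B, N↔N. Complement (DGCTGKBAATGTYSCACTATANHAB), then reverse for 5'→3'.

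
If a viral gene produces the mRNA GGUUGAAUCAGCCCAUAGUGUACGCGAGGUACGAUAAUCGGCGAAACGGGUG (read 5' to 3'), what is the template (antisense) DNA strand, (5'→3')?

Replace U with T to get the coding DNA strand: GGTTGAATCAGCCCATAGTGTACGCGAGGTACGATAATCGGCGAAACGGGTG. The template strand is its reverse complement (complement CCAACTTAGTCGGGTATCACATGCGCTCCATGCTATTAGCCGCTTTGCCCAC, then reverse).

5'-CACCCGTTTCGCCGATTATCGTACCTCGCGTACACTATGGGCTGATTCAACC-3'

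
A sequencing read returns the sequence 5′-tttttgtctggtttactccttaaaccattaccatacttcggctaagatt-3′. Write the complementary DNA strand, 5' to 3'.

Pairing A↔T and G↔C gives AAAAACAGACCAAATGAGGAATTTGGTAATGGTATGAAGCCGATTCTAA, running 3'→5'. Reverse for the 5'→3' convention.

5'-AATCTTAGCCGAAGTATGGTAATGGTTTAAGGAGTAAACCAGACAAAAA-3'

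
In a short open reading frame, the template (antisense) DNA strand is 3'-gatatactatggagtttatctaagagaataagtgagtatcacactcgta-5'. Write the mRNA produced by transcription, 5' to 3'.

5′-CUAUAUGAUACCUCAAAUAGAUUCUCUUAUUCACUCAUAGUGUGAGCAU-3′

Reading the template 3'→5' as shown, RNA polymerase pairs each base (A→U, T→A, G↔C) to build mRNA 5'→3' directly.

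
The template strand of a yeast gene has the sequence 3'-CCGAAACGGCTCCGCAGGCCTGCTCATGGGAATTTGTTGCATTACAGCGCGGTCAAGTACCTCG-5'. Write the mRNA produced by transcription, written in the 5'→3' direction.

Reading the template 3'→5' as shown, RNA polymerase pairs each base (A→U, T→A, G↔C) to build mRNA 5'→3' directly.

5'-GGCUUUGCCGAGGCGUCCGGACGAGUACCCUUAAACAACGUAAUGUCGCGCCAGUUCAUGGAGC-3'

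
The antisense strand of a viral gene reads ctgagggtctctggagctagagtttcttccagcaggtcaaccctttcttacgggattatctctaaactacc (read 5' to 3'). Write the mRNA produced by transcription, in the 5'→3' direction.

5′-GGUAGUUUAGAGAUAAUCCCGUAAGAAAGGGUUGACCUGCUGGAAGAAACUCUAGCUCCAGAGACCCUCAG-3′

The mRNA has the sequence of the coding strand (reverse complement of the template) with T→U. Reverse complement of CTGAGGGTCTCTGGAGCTAGAGTTTCTTCCAGCAGGTCAACCCTTTCTTACGGGATTATCTCTAAACTACC is GGTAGTTTAGAGATAATCCCGTAAGAAAGGGTTGACCTGCTGGAAGAAACTCTAGCTCCAGAGACCCTCAG; then T→U.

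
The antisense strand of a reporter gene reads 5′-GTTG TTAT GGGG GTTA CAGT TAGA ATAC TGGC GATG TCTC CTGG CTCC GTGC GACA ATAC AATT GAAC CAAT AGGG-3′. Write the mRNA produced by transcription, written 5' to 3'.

RNA polymerase reads the template 3'→5' and synthesizes mRNA 5'→3' by base-pairing (A→U, T→A, G↔C). The complement of the template is CAACAATACCCCCAATGTCAATCTTATGACCGCTACAGAGGACCGAGGCACGCTGTTATGTTAACTTGGTTATCCC; antiparallel, so 5'→3' the coding strand is CCCTATTGGTTCAATTGTATTGTCGCACGGAGCCAGGAGACATCGCCAGTATTCTAACTGTAACCCCCATAACAAC. Replace T with U for the mRNA.

5′-CCCUAUUGGUUCAAUUGUAUUGUCGCACGGAGCCAGGAGACAUCGCCAGUAUUCUAACUGUAACCCCCAUAACAAC-3′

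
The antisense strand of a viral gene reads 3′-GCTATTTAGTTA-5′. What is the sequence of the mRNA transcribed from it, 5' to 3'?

Reading the template 3'→5' as shown, RNA polymerase pairs each base (A→U, T→A, G↔C) to build mRNA 5'→3' directly.

5′-CGAUAAAUCAAU-3′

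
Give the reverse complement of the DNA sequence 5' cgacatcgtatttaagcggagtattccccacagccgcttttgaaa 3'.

5'-TTTCAAAAGCGGCTGTGGGGAATACTCCGCTTAAATACGATGTCG-3'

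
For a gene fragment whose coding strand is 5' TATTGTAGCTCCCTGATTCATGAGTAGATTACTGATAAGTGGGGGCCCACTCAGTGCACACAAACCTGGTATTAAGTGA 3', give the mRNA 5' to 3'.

5'-UAUUGUAGCUCCCUGAUUCAUGAGUAGAUUACUGAUAAGUGGGGGCCCACUCAGUGCACACAAACCUGGUAUUAAGUGA-3'

mRNA has the coding-strand sequence with U in place of T.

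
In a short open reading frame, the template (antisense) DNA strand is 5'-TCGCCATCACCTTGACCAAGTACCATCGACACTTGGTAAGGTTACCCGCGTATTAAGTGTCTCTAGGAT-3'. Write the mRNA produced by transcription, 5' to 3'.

5′-AUCCUAGAGACACUUAAUACGCGGGUAACCUUACCAAGUGUCGAUGGUACUUGGUCAAGGUGAUGGCGA-3′

RNA polymerase reads the template 3'→5' and synthesizes mRNA 5'→3' by base-pairing (A→U, T→A, G↔C). The complement of the template is AGCGGTAGTGGAACTGGTTCATGGTAGCTGTGAACCATTCCAATGGGCGCATAATTCACAGAGATCCTA; antiparallel, so 5'→3' the coding strand is ATCCTAGAGACACTTAATACGCGGGTAACCTTACCAAGTGTCGATGGTACTTGGTCAAGGTGATGGCGA. Replace T with U for the mRNA.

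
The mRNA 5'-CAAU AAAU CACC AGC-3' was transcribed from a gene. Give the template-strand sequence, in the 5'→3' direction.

Replace U with T to get the coding DNA strand: CAATAAATCACCAGC. The template strand is its reverse complement (complement GTTATTTAGTGGTCG, then reverse).

5'-GCTGGTGATTTATTG-3'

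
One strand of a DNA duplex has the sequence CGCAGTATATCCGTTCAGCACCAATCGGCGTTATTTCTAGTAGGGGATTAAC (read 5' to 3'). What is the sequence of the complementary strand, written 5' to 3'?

Pairing A↔T and G↔C gives GCGTCATATAGGCAAGTCGTGGTTAGCCGCAATAAAGATCATCCCCTAATTG, running 3'→5'. Reverse for the 5'→3' convention.

5′-GTTAATCCCCTACTAGAAATAACGCCGATTGGTGCTGAACGGATATACTGCG-3′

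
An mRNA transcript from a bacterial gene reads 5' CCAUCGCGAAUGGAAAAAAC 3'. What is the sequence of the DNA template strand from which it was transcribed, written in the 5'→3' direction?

Replace U with T to get the coding DNA strand: CCATCGCGAATGGAAAAAAC. The template strand is its reverse complement (complement GGTAGCGCTTACCTTTTTTG, then reverse).

5′-GTTTTTTCCATTCGCGATGG-3′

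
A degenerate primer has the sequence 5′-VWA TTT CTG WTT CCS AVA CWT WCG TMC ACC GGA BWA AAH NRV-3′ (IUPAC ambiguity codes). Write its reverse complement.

Standard pairs A↔T, G↔C; ambiguity codes pair R↔Y, M↔K, W↔W, S↔S, B↔V, H↔D, N↔N. Complement (BWTAAAGACWAAGGSTBTGWAWGCAKGTGGCCTVWTTTDNYB), then reverse for 5'→3'.

5'-BYNDTTTWVTCCGGTGKACGWAWGTBTSGGAAWCAGAAATWB-3'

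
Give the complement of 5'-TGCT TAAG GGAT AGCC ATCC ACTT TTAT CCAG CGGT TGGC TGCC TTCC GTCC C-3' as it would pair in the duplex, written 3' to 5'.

Base-pairing A↔T, G↔C gives the complement. The complementary strand is antiparallel, so paired with a 5'→3' strand it runs 3'→5'.

3'-ACGAATTCCCTATCGGTAGGTGAAAATAGGTCGCCAACCGACGGAAGGCAGGG-5'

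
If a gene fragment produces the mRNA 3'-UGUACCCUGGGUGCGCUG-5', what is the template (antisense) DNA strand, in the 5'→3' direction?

5'-ACATGGGACCCACGCGAC-3'

Written 5'→3' the mRNA is GUCGCGUGGGUCCCAUGU, so the coding DNA strand is GTCGCGTGGGTCCCATGT. The template is its reverse complement.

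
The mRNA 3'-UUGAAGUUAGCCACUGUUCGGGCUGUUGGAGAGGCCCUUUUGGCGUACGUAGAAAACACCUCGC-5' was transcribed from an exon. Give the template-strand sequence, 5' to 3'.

5'-AACTTCAATCGGTGACAAGCCCGACAACCTCTCCGGGAAAACCGCATGCATCTTTTGTGGAGCG-3'

Written 5'→3' the mRNA is CGCUCCACAAAAGAUGCAUGCGGUUUUCCCGGAGAGGUUGUCGGGCUUGUCACCGAUUGAAGUU, so the coding DNA strand is CGCTCCACAAAAGATGCATGCGGTTTTCCCGGAGAGGTTGTCGGGCTTGTCACCGATTGAAGTT. The template is its reverse complement.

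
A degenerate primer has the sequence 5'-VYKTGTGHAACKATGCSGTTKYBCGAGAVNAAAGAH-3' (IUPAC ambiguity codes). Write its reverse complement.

5'-DTCTTTNBTCTCGVRMAACSGCATMGTTDCACAMRB-3'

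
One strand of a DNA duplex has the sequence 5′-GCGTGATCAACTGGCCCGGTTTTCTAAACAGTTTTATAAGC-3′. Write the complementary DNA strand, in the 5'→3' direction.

5'-GCTTATAAAACTGTTTAGAAAACCGGGCCAGTTGATCACGC-3'

The complement of GCGTGATCAACTGGCCCGGTTTTCTAAACAGTTTTATAAGC is CGCACTAGTTGACCGGGCCAAAAGATTTGTCAAAATATTCG (A↔T, G↔C). DNA strands are antiparallel, so the complementary strand runs 3'→5'; reversing gives the 5'→3' form.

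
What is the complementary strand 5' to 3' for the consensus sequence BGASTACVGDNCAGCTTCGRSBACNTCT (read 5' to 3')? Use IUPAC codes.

5'-AGANGTVSYCGAAGCTGNHCBGTASTCV-3'

Standard pairs A↔T, G↔C; ambiguity codes pair R↔Y, S↔S, B↔V, D↔H, N↔N. Complement (VCTSATGBCHNGTCGAAGCYSVTGNAGA), then reverse for 5'→3'.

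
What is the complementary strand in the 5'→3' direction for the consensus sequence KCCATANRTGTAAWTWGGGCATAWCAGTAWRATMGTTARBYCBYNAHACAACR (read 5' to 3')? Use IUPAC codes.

5′-YGTTGTDTNRVGRVYTAACKATYWTACTGWTATGCCCWAWTTACAYNTATGGM-3′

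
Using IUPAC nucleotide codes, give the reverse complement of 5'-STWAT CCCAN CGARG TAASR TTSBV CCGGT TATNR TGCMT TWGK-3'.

5′-MCWAAKGCAYNATAACCGGBVSAAYSTTACYTCGNTGGGATWAS-3′

Standard pairs A↔T, G↔C; ambiguity codes pair R↔Y, M↔K, W↔W, S↔S, B↔V, N↔N. Complement (SAWTAGGGTNGCTYCATTSYAASVBGGCCAATANYACGKAAWCM), then reverse for 5'→3'.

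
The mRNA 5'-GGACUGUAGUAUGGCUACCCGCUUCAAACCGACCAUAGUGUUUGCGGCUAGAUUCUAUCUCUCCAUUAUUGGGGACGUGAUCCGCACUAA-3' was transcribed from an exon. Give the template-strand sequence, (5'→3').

Replace U with T to get the coding DNA strand: GGACTGTAGTATGGCTACCCGCTTCAAACCGACCATAGTGTTTGCGGCTAGATTCTATCTCTCCATTATTGGGGACGTGATCCGCACTAA. The template strand is its reverse complement (complement CCTGACATCATACCGATGGGCGAAGTTTGGCTGGTATCACAAACGCCGATCTAAGATAGAGAGGTAATAACCCCTGCACTAGGCGTGATT, then reverse).

5'-TTAGTGCGGATCACGTCCCCAATAATGGAGAGATAGAATCTAGCCGCAAACACTATGGTCGGTTTGAAGCGGGTAGCCATACTACAGTCC-3'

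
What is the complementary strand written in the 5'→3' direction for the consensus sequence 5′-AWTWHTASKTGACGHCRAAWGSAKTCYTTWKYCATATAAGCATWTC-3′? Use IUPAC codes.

Standard pairs A↔T, G↔C; ambiguity codes pair R↔Y, K↔M, W↔W, S↔S, H↔D. Complement (TWAWDATSMACTGCDGYTTWCSTMAGRAAWMRGTATATTCGTAWAG), then reverse for 5'→3'.

5′-GAWATGCTTATATGRMWAARGAMTSCWTTYGDCGTCAMSTADWAWT-3′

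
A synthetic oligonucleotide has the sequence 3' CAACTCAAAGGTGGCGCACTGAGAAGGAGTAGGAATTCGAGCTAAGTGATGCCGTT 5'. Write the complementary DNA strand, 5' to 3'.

5′-GTTGAGTTTCCACCGCGTGACTCTTCCTCATCCTTAAGCTCGATTCACTACGGCAA-3′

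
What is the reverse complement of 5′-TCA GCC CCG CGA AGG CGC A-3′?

5′-TGCGCCTTCGCGGGGCTGA-3′

Complement each base (A↔T, G↔C): AGTCGGGGCGCTTCCGCGT. Then reverse.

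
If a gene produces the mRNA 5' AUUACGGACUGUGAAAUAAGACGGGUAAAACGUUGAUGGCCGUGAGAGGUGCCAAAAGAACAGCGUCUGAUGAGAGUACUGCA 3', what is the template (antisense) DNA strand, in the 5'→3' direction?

Replace U with T to get the coding DNA strand: ATTACGGACTGTGAAATAAGACGGGTAAAACGTTGATGGCCGTGAGAGGTGCCAAAAGAACAGCGTCTGATGAGAGTACTGCA. The template strand is its reverse complement (complement TAATGCCTGACACTTTATTCTGCCCATTTTGCAACTACCGGCACTCTCCACGGTTTTCTTGTCGCAGACTACTCTCATGACGT, then reverse).

5'-TGCAGTACTCTCATCAGACGCTGTTCTTTTGGCACCTCTCACGGCCATCAACGTTTTACCCGTCTTATTTCACAGTCCGTAAT-3'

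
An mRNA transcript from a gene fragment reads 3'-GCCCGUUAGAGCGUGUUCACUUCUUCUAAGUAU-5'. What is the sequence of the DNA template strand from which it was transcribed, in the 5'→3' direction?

5'-CGGGCAATCTCGCACAAGTGAAGAAGATTCATA-3'

Written 5'→3' the mRNA is UAUGAAUCUUCUUCACUUGUGCGAGAUUGCCCG, so the coding DNA strand is TATGAATCTTCTTCACTTGTGCGAGATTGCCCG. The template is its reverse complement.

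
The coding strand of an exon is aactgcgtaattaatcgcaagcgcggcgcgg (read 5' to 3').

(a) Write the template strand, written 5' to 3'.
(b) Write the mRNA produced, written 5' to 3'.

(a) The template strand is the reverse complement of the coding strand: complement TTGACGCATTAATTAGCGTTCGCGCCGCGCC, then reverse.
(b) mRNA matches the coding strand with T→U.

(a) 5'-CCGCGCCGCGCTTGCGATTAATTACGCAGTT-3'
(b) 5'-AACUGCGUAAUUAAUCGCAAGCGCGGCGCGG-3'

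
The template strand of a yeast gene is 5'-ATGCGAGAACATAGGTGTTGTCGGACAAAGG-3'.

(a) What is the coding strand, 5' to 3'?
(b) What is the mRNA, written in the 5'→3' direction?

(a) The coding strand is the reverse complement of the template: complement TACGCTCTTGTATCCACAACAGCCTGTTTCC, then reverse.
(b) mRNA has the coding-strand sequence with T→U.

(a) 5'-CCTTTGTCCGACAACACCTATGTTCTCGCAT-3'
(b) 5'-CCUUUGUCCGACAACACCUAUGUUCUCGCAU-3'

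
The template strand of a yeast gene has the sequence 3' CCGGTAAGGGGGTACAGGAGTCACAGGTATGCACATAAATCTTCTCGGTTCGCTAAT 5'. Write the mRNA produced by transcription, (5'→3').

Reading the template 3'→5' as shown, RNA polymerase pairs each base (A→U, T→A, G↔C) to build mRNA 5'→3' directly.

5'-GGCCAUUCCCCCAUGUCCUCAGUGUCCAUACGUGUAUUUAGAAGAGCCAAGCGAUUA-3'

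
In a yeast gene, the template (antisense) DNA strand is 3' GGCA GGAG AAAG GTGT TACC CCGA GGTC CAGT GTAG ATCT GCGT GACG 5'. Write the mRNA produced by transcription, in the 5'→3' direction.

Reading the template 3'→5' as shown, RNA polymerase pairs each base (A→U, T→A, G↔C) to build mRNA 5'→3' directly.

5'-CCGUCCUCUUUCCACAAUGGGGCUCCAGGUCACAUCUAGACGCACUGC-3'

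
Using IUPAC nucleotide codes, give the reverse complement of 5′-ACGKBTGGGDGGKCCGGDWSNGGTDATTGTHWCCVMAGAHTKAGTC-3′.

5'-GACTMADTCTKBGGWDACAATHACCNSWHCCGGMCCHCCCAVMCGT-3'

Standard pairs A↔T, G↔C; ambiguity codes pair M↔K, W↔W, S↔S, B↔V, D↔H, N↔N. Complement (TGCMVACCCHCCMGGCCHWSNCCAHTAACADWGGBKTCTDAMTCAG), then reverse for 5'→3'.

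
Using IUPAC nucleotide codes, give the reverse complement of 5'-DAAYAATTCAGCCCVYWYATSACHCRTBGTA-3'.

5′-TACVAYGDGTSATRWRBGGGCTGAATTRTTH-3′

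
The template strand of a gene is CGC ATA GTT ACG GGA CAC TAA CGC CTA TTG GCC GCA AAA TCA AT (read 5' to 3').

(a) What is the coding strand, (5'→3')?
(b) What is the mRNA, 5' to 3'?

(a) 5'-ATTGATTTTGCGGCCAATAGGCGTTAGTGTCCCGTAACTATGCG-3'
(b) 5′-AUUGAUUUUGCGGCCAAUAGGCGUUAGUGUCCCGUAACUAUGCG-3′

(a) The coding strand is the reverse complement of the template: complement GCGTATCAATGCCCTGTGATTGCGGATAACCGGCGTTTTAGTTA, then reverse.
(b) mRNA has the coding-strand sequence with T→U.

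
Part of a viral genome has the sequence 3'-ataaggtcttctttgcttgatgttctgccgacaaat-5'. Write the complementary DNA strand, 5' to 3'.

5'-TATTCCAGAAGAAACGAACTACAAGACGGCTGTTTA-3'

The strand is given 3'→5', so its complement runs 5'→3' in the same left-to-right order: pair each base A↔T, G↔C.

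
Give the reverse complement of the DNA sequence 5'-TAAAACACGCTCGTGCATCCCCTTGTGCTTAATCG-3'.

5′-CGATTAAGCACAAGGGGATGCACGAGCGTGTTTTA-3′

Reading the sequence 3'→5' and pairing each base (A↔T, G↔C) gives the reverse complement directly.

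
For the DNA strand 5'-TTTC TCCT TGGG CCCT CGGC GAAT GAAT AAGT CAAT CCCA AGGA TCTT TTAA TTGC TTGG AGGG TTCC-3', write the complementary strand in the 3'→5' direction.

Base-pairing A↔T, G↔C gives the complement. The complementary strand is antiparallel, so paired with a 5'→3' strand it runs 3'→5'.

3'-AAAGAGGAACCCGGGAGCCGCTTACTTATTCAGTTAGGGTTCCTAGAAAATTAACGAACCTCCCAAGG-5'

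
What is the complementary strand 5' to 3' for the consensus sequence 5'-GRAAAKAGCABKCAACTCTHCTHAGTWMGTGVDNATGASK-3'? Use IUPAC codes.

5'-MSTCATNHBCACKWACTDAGDAGAGTTGMVTGCTMTTTYC-3'

Standard pairs A↔T, G↔C; ambiguity codes pair R↔Y, M↔K, W↔W, S↔S, B↔V, D↔H, N↔N. Complement (CYTTTMTCGTVMGTTGAGADGADTCAWKCACBHNTACTSM), then reverse for 5'→3'.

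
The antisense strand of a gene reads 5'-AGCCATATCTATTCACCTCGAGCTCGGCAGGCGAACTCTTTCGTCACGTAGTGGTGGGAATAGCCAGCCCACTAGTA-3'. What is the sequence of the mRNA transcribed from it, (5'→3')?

The mRNA has the sequence of the coding strand (reverse complement of the template) with T→U. Reverse complement of AGCCATATCTATTCACCTCGAGCTCGGCAGGCGAACTCTTTCGTCACGTAGTGGTGGGAATAGCCAGCCCACTAGTA is TACTAGTGGGCTGGCTATTCCCACCACTACGTGACGAAAGAGTTCGCCTGCCGAGCTCGAGGTGAATAGATATGGCT; then T→U.

5'-UACUAGUGGGCUGGCUAUUCCCACCACUACGUGACGAAAGAGUUCGCCUGCCGAGCUCGAGGUGAAUAGAUAUGGCU-3'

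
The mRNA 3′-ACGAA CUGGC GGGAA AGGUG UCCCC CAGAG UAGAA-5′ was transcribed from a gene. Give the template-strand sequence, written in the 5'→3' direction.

5′-TGCTTGACCGCCCTTTCCACAGGGGGTCTCATCTT-3′

Written 5'→3' the mRNA is AAGAUGAGACCCCCUGUGGAAAGGGCGGUCAAGCA, so the coding DNA strand is AAGATGAGACCCCCTGTGGAAAGGGCGGTCAAGCA. The template is its reverse complement.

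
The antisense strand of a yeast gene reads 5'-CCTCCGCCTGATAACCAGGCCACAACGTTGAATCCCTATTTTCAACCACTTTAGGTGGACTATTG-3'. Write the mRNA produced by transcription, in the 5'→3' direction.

RNA polymerase reads the template 3'→5' and synthesizes mRNA 5'→3' by base-pairing (A→U, T→A, G↔C). The complement of the template is GGAGGCGGACTATTGGTCCGGTGTTGCAACTTAGGGATAAAAGTTGGTGAAATCCACCTGATAAC; antiparallel, so 5'→3' the coding strand is CAATAGTCCACCTAAAGTGGTTGAAAATAGGGATTCAACGTTGTGGCCTGGTTATCAGGCGGAGG. Replace T with U for the mRNA.

5'-CAAUAGUCCACCUAAAGUGGUUGAAAAUAGGGAUUCAACGUUGUGGCCUGGUUAUCAGGCGGAGG-3'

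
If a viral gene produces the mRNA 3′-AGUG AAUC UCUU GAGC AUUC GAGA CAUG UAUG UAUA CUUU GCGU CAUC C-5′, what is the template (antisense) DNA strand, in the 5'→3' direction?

Written 5'→3' the mRNA is CCUACUGCGUUUCAUAUGUAUGUACAGAGCUUACGAGUUCUCUAAGUGA, so the coding DNA strand is CCTACTGCGTTTCATATGTATGTACAGAGCTTACGAGTTCTCTAAGTGA. The template is its reverse complement.

5′-TCACTTAGAGAACTCGTAAGCTCTGTACATACATATGAAACGCAGTAGG-3′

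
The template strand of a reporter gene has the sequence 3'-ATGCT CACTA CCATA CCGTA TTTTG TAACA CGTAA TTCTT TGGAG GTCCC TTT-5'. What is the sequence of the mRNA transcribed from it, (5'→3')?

5'-UACGAGUGAUGGUAUGGCAUAAAACAUUGUGCAUUAAGAAACCUCCAGGGAAA-3'

Reading the template 3'→5' as shown, RNA polymerase pairs each base (A→U, T→A, G↔C) to build mRNA 5'→3' directly.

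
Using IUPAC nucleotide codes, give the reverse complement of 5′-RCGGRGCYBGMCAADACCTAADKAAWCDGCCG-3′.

Standard pairs A↔T, G↔C; ambiguity codes pair R↔Y, M↔K, W↔W, B↔V, D↔H. Complement (YGCCYCGRVCKGTTHTGGATTHMTTWGHCGGC), then reverse for 5'→3'.

5'-CGGCHGWTTMHTTAGGTHTTGKCVRGCYCCGY-3'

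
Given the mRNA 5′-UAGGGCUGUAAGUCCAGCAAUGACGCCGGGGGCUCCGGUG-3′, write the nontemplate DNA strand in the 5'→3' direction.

The coding DNA strand has the same 5'→3' sequence as the mRNA with U replaced by T.

5′-TAGGGCTGTAAGTCCAGCAATGACGCCGGGGGCTCCGGTG-3′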